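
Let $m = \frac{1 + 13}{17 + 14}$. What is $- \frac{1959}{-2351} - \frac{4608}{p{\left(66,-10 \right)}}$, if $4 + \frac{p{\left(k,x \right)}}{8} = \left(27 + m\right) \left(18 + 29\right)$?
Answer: $\frac{12043917}{31247141} \approx 0.38544$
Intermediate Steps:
$m = \frac{14}{31} \approx 0.45161$
$p{\left(k,x \right)} = \frac{318984}{31}$ ($p{\left(k,x \right)} = -32 + 8 \left(27 + \frac{14}{31}\right) \left(18 + 29\right) = -32 + 8 \cdot \frac{851}{31} \cdot 47 = -32 + 8 \cdot \frac{39997}{31} = -32 + \frac{319976}{31} = \frac{318984}{31}$)
$- \frac{1959}{-2351} - \frac{4608}{p{\left(66,-10 \right)}} = - \frac{1959}{-2351} - \frac{4608}{\frac{318984}{31}} = \left(-1959\right) \left(- \frac{1}{2351}\right) - \frac{5952}{13291} = \frac{1959}{2351} - \frac{5952}{13291} = \frac{12043917}{31247141}$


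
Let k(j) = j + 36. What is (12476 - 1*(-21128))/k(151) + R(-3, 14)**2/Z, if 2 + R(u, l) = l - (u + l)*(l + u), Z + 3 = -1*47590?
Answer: 1597093425/8899891 ≈ 179.45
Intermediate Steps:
k(j) = 36 + j
Z = -47593 (Z = -3 - 1*47590 = -3 - 47590 = -47593)
R(u, l) = -2 + l - (l + u)**2 (R(u, l) = -2 + (l - (u + l)*(l + u)) = -2 + (l - (l + u)*(l + u)) = -2 + (l - (l + u)**2) = -2 + l - (l + u)**2)
(12476 - 1*(-21128))/k(151) + R(-3, 14)**2/Z = (12476 - 1*(-21128))/(36 + 151) + (-2 + 14 - (14 - 3)**2)**2/(-47593) = (12476 + 21128)/187 + (-2 + 14 - 1*11**2)**2*(-1/47593) = 33604*(1/187) + (-2 + 14 - 1*121)**2*(-1/47593) = 33604/187 + (-2 + 14 - 121)**2*(-1/47593) = 33604/187 + (-109)**2*(-1/47593) = 33604/187 + 11881*(-1/47593) = 33604/187 - 11881/47593 = 1597093425/8899891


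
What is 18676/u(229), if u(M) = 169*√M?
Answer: 18676*√229/38701 ≈ 7.3026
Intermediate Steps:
18676/u(229) = 18676/((169*√229)) = 18676*(√229/38701) = 18676*√229/38701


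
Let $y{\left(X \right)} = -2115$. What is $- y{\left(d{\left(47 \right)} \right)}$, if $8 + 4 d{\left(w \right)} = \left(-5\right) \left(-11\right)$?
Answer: $2115$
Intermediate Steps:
$d{\left(w \right)} = \frac{47}{4}$ ($d{\left(w \right)} = -2 + \frac{\left(-5\right) \left(-11\right)}{4} = -2 + \frac{1}{4} \cdot 55 = -2 + \frac{55}{4} = \frac{47}{4}$)
$- y{\left(d{\left(47 \right)} \right)} = \left(-1\right) \left(-2115\right) = 2115$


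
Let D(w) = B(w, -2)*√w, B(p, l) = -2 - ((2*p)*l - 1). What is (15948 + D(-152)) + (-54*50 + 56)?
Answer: 13304 - 1218*I*√38 ≈ 13304.0 - 7508.3*I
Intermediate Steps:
B(p, l) = -1 - 2*l*p (B(p, l) = -2 - (2*l*p - 1) = -2 - (-1 + 2*l*p) = -2 + (1 - 2*l*p) = -1 - 2*l*p)
D(w) = √w*(-1 + 4*w) (D(w) = (-1 - 2*(-2)*w)*√w = (-1 + 4*w)*√w = √w*(-1 + 4*w))
(15948 + D(-152)) + (-54*50 + 56) = (15948 + √(-152)*(-1 + 4*(-152))) + (-54*50 + 56) = (15948 + (2*I*√38)*(-1 - 608)) + (-2700 + 56) = (15948 + (2*I*√38)*(-609)) - 2644 = (15948 - 1218*I*√38) - 2644 = 13304 - 1218*I*√38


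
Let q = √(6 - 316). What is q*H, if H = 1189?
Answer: 1189*I*√310 ≈ 20935.0*I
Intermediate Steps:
q = I*√310 (q = √(-310) = I*√310 ≈ 17.607*I)
q*H = (I*√310)*1189 = 1189*I*√310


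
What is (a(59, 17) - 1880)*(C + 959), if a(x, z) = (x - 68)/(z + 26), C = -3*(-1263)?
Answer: -383871052/43 ≈ -8.9272e+6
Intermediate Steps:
C = 3789
a(x, z) = (-68 + x)/(26 + z)
(a(59, 17) - 1880)*(C + 959) = ((-68 + 59)/(26 + 17) - 1880)*(3789 + 959) = (-9/43 - 1880)*4748 = -80849/43*4748 = -383871052/43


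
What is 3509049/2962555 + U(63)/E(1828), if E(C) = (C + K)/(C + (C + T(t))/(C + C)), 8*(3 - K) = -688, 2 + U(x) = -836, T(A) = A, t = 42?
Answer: -153442805313559/192252044170 ≈ -798.13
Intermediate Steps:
U(x) = -838 (U(x) = -2 - 836 = -838)
K = 89 (K = 3 - ⅛*(-688) = 3 + 86 = 89)
E(C) = (89 + C)/(C + (42 + C)/(2*C)) (E(C) = (C + 89)/(C + (C + 42)/(C + C)) = (89 + C)/(C + (42 + C)/((2*C))) = (89 + C)/(C + (42 + C)*(1/(2*C))) = (89 + C)/(C + (42 + C)/(2*C)))
3509049/2962555 + U(63)/E(1828) = 3509049/2962555 - 838*(42 + 1828 + 2*1828²)/(3656*(89 + 1828)) = 3509049*(1/2962555) - 838/(2*1828*1917/(42 + 1828 + 2*3341584)) = 3509049/2962555 - 838/(2*1828*1917/(42 + 1828 + 6683168)) = 3509049/2962555 - 838/(2*1828*1917/6685038) = 3509049/2962555 - 838/(2*1828*(1/6685038)*1917) = 3509049/2962555 - 838/129788/123797 = 3509049/2962555 - 838*123797/129788 = 3509049/2962555 - 51870943/64894 = -153442805313559/192252044170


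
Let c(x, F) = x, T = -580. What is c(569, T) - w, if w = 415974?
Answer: -415405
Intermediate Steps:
c(569, T) - w = 569 - 1*415974 = 569 - 415974 = -415405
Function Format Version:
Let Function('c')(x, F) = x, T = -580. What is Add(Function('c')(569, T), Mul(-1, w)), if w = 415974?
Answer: -415405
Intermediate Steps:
Add(Function('c')(569, T), Mul(-1, w)) = Add(569, Mul(-1, 415974)) = Add(569, -415974) = -415405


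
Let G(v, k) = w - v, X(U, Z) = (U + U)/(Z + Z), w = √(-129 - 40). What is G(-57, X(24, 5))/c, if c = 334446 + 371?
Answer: 57/334817 + 13*I/334817 ≈ 0.00017024 + 3.8827e-5*I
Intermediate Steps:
c = 334817
w = 13*I (w = √(-169) = 13*I ≈ 13.0*I)
X(U, Z) = U/Z (X(U, Z) = (2*U)/((2*Z)) = (2*U)*(1/(2*Z)) = U/Z)
G(v, k) = -v + 13*I (G(v, k) = 13*I - v = -v + 13*I)
G(-57, X(24, 5))/c = (-1*(-57) + 13*I)/334817 = (57 + 13*I)*(1/334817) = 57/334817 + 13*I/334817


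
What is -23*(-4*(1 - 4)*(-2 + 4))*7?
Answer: -3864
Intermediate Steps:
-23*(-4*(1 - 4)*(-2 + 4))*7 = -23*(-(-12)*2)*7 = -23*(-4*(-6))*7 = -552*7 = -23*168 = -3864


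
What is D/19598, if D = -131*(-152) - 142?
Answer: 9885/9799 ≈ 1.0088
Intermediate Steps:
D = 19770 (D = 19912 - 142 = 19770)
D/19598 = 19770/19598 = 19770*(1/19598) = 9885/9799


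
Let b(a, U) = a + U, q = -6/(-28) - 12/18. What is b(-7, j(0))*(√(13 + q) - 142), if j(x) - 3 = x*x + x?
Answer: 568 - 2*√22134/21 ≈ 553.83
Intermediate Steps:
j(x) = 3 + x + x² (j(x) = 3 + (x*x + x) = 3 + (x² + x) = 3 + (x + x²) = 3 + x + x²)
q = -19/42 (q = -6*(-1/28) - 12*1/18 = 3/14 - ⅔ = -19/42 ≈ -0.45238)
b(a, U) = U + a
b(-7, j(0))*(√(13 + q) - 142) = ((3 + 0 + 0²) - 7)*(√(13 - 19/42) - 142) = ((3 + 0 + 0) - 7)*(√(527/42) - 142) = (3 - 7)*(√22134/42 - 142) = -4*(-142 + √22134/42) = 568 - 2*√22134/21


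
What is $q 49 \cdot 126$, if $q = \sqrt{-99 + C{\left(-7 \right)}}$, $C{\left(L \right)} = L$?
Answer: $6174 i \sqrt{106} \approx 63565.0 i$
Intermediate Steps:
$q = i \sqrt{106}$ ($q = \sqrt{-99 - 7} = \sqrt{-106} = i \sqrt{106} \approx 10.296 i$)
$q 49 \cdot 126 = i \sqrt{106} \cdot 49 \cdot 126 = 49 i \sqrt{106} \cdot 126 = 6174 i \sqrt{106}$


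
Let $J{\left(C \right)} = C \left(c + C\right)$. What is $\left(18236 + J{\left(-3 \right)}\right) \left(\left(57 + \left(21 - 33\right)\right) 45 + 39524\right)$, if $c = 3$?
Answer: $757687564$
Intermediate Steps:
$J{\left(C \right)} = C \left(3 + C\right)$
$\left(18236 + J{\left(-3 \right)}\right) \left(\left(57 + \left(21 - 33\right)\right) 45 + 39524\right) = \left(18236 - 3 \left(3 - 3\right)\right) \left(\left(57 + \left(21 - 33\right)\right) 45 + 39524\right) = \left(18236 - 0\right) \left(\left(57 - 12\right) 45 + 39524\right) = \left(18236 + 0\right) \left(45 \cdot 45 + 39524\right) = 18236 \left(2025 + 39524\right) = 18236 \cdot 41549 = 757687564$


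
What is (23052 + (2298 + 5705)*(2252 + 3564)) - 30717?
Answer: 46537783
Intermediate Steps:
(23052 + (2298 + 5705)*(2252 + 3564)) - 30717 = (23052 + 8003*5816) - 30717 = (23052 + 46545448) - 30717 = 46568500 - 30717 = 46537783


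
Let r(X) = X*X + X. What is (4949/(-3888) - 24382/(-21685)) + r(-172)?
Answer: 2479750845511/84311280 ≈ 29412.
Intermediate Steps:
r(X) = X + X² (r(X) = X² + X = X + X²)
(4949/(-3888) - 24382/(-21685)) + r(-172) = (4949/(-3888) - 24382/(-21685)) - 172*(1 - 172) = (4949*(-1/3888) - 24382*(-1/21685)) - 172*(-171) = (-4949/3888 + 24382/21685) + 29412 = -12521849/84311280 + 29412 = 2479750845511/84311280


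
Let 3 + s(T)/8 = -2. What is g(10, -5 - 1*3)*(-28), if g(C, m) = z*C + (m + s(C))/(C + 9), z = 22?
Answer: -115696/19 ≈ -6089.3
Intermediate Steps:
s(T) = -40 (s(T) = -24 + 8*(-2) = -24 - 16 = -40)
g(C, m) = 22*C + (-40 + m)/(9 + C) (g(C, m) = 22*C + (m - 40)/(C + 9) = 22*C + (-40 + m)/(9 + C))
g(10, -5 - 1*3)*(-28) = ((-40 + (-5 - 1*3) + 22*10**2 + 198*10)/(9 + 10))*(-28) = ((-40 + (-5 - 3) + 22*100 + 1980)/19)*(-28) = ((-40 - 8 + 2200 + 1980)/19)*(-28) = ((1/19)*4132)*(-28) = (4132/19)*(-28) = -115696/19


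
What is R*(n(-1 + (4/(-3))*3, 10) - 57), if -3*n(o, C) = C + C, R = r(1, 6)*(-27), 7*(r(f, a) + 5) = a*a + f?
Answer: 3438/7 ≈ 491.14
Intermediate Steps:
r(f, a) = -5 + f/7 + a²/7 (r(f, a) = -5 + (a*a + f)/7 = -5 + (a² + f)/7 = -5 + (f + a²)/7 = -5 + (f/7 + a²/7) = -5 + f/7 + a²/7)
R = -54/7 (R = (-5 + (⅐)*1 + (⅐)*6²)*(-27) = (-5 + ⅐ + (⅐)*36)*(-27) = (-5 + ⅐ + 36/7)*(-27) = (2/7)*(-27) = -54/7 ≈ -7.7143)
n(o, C) = -2*C/3 (n(o, C) = -(C + C)/3 = -2*C/3)
R*(n(-1 + (4/(-3))*3, 10) - 57) = -54*(-⅔*10 - 57)/7 = -54*(-20/3 - 57)/7 = -54/7*(-191/3) = 3438/7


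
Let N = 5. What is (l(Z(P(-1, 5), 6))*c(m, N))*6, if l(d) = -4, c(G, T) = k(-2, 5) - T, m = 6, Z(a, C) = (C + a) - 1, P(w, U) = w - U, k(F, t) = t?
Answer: 0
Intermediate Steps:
Z(a, C) = -1 + C + a
c(G, T) = 5 - T
(l(Z(P(-1, 5), 6))*c(m, N))*6 = -4*(5 - 1*5)*6 = -4*(5 - 5)*6 = -4*0*6 = 0*6 = 0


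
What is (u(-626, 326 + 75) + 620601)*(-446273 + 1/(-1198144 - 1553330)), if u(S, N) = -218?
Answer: -761773593946962349/2751474 ≈ -2.7686e+11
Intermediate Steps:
(u(-626, 326 + 75) + 620601)*(-446273 + 1/(-1198144 - 1553330)) = (-218 + 620601)*(-446273 + 1/(-1198144 - 1553330)) = 620383*(-446273 + 1/(-2751474)) = 620383*(-446273 - 1/2751474) = 620383*(-1227908556403/2751474) = -761773593946962349/2751474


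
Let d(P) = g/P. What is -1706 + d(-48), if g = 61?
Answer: -81949/48 ≈ -1707.3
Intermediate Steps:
d(P) = 61/P
-1706 + d(-48) = -1706 + 61/(-48) = -1706 + 61*(-1/48) = -1706 - 61/48 = -81949/48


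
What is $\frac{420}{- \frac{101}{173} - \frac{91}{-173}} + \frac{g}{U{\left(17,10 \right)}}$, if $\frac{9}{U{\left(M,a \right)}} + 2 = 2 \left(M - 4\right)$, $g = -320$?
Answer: $- \frac{24358}{3} \approx -8119.3$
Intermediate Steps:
$U{\left(M,a \right)} = \frac{9}{-10 + 2 M}$ ($U{\left(M,a \right)} = \frac{9}{-2 + 2 \left(M - 4\right)} = \frac{9}{-2 + 2 \left(-4 + M\right)} = \frac{9}{-2 + \left(-8 + 2 M\right)} = \frac{9}{-10 + 2 M}$)
$\frac{420}{- \frac{101}{173} - \frac{91}{-173}} + \frac{g}{U{\left(17,10 \right)}} = \frac{420}{- \frac{101}{173} - \frac{91}{-173}} - \frac{320}{\frac{9}{2} \frac{1}{-5 + 17}} = \frac{420}{\left(-101\right) \frac{1}{173} - - \frac{91}{173}} - \frac{320}{\frac{9}{2} \cdot \frac{1}{12}} = \frac{420}{- \frac{101}{173} + \frac{91}{173}} - \frac{320}{\frac{9}{2} \cdot \frac{1}{12}} = \frac{420}{- \frac{10}{173}} - \frac{320}{\frac{3}{8}} = 420 \left(- \frac{173}{10}\right) - \frac{2560}{3} = -7266 - \frac{2560}{3} = - \frac{24358}{3}$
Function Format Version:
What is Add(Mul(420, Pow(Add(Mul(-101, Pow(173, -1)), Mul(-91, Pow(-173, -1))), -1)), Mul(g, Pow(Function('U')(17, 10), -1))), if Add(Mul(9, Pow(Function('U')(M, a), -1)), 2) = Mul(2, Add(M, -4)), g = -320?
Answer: Rational(-24358, 3) ≈ -8119.3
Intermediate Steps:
Function('U')(M, a) = Mul(9, Pow(Add(-10, Mul(2, M)), -1)) (Function('U')(M, a) = Mul(9, Pow(Add(-2, Mul(2, Add(M, -4))), -1)) = Mul(9, Pow(Add(-2, Mul(2, Add(-4, M))), -1)) = Mul(9, Pow(Add(-2, Add(-8, Mul(2, M))), -1)) = Mul(9, Pow(Add(-10, Mul(2, M)), -1)))
Add(Mul(420, Pow(Add(Mul(-101, Pow(173, -1)), Mul(-91, Pow(-173, -1))), -1)), Mul(g, Pow(Function('U')(17, 10), -1))) = Add(Mul(420, Pow(Add(Mul(-101, Pow(173, -1)), Mul(-91, Pow(-173, -1))), -1)), Mul(-320, Pow(Mul(Rational(9, 2), Pow(Add(-5, 17), -1)), -1))) = Add(Mul(420, Pow(Add(Mul(-101, Rational(1, 173)), Mul(-91, Rational(-1, 173))), -1)), Mul(-320, Pow(Mul(Rational(9, 2), Pow(12, -1)), -1))) = Add(Mul(420, Pow(Add(Rational(-101, 173), Rational(91, 173)), -1)), Mul(-320, Pow(Mul(Rational(9, 2), Rational(1, 12)), -1))) = Add(Mul(420, Pow(Rational(-10, 173), -1)), Mul(-320, Pow(Rational(3, 8), -1))) = Add(Mul(420, Rational(-173, 10)), Mul(-320, Rational(8, 3))) = Add(-7266, Rational(-2560, 3)) = Rational(-24358, 3)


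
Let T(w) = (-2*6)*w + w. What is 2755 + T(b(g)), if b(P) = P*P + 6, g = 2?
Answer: 2645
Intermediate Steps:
b(P) = 6 + P**2 (b(P) = P**2 + 6 = 6 + P**2)
T(w) = -11*w (T(w) = -12*w + w = -11*w)
2755 + T(b(g)) = 2755 - 11*(6 + 2**2) = 2755 - 11*(6 + 4) = 2755 - 11*10 = 2755 - 110 = 2645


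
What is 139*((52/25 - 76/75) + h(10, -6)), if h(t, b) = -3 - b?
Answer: 8479/15 ≈ 565.27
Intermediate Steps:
139*((52/25 - 76/75) + h(10, -6)) = 139*((52/25 - 76/75) + (-3 - 1*(-6))) = 139*((52*(1/25) - 76*1/75) + (-3 + 6)) = 139*((52/25 - 76/75) + 3) = 139*(16/15 + 3) = 139*(61/15) = 8479/15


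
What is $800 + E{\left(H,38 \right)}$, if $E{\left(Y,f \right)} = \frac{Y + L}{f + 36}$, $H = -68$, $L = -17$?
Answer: $\frac{59115}{74} \approx 798.85$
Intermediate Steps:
$E{\left(Y,f \right)} = \frac{-17 + Y}{36 + f}$ ($E{\left(Y,f \right)} = \frac{Y - 17}{f + 36} = \frac{-17 + Y}{36 + f}$)
$800 + E{\left(H,38 \right)} = 800 + \frac{-17 - 68}{36 + 38} = 800 + \frac{1}{74} \left(-85\right) = 800 - \frac{85}{74} = \frac{59115}{74}$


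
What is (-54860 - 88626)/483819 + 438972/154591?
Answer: 27171621406/10684866147 ≈ 2.5430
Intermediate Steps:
(-54860 - 88626)/483819 + 438972/154591 = -143486*1/483819 + 438972*(1/154591) = -20498/69117 + 438972/154591 = 27171621406/10684866147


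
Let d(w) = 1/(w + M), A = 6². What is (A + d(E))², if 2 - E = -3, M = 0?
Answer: 32761/25 ≈ 1310.4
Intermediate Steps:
A = 36
E = 5 (E = 2 - 1*(-3) = 2 + 3 = 5)
d(w) = 1/w (d(w) = 1/(w + 0) = 1/w)
(A + d(E))² = (36 + 1/5)² = (36 + ⅕)² = (181/5)² = 32761/25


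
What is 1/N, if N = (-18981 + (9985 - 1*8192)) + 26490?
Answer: 1/9302 ≈ 0.00010750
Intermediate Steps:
N = 9302 (N = (-18981 + (9985 - 8192)) + 26490 = (-18981 + 1793) + 26490 = -17188 + 26490 = 9302)
1/N = 1/9302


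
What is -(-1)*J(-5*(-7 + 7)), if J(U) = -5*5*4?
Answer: -100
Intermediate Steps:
J(U) = -100 (J(U) = -25*4 = -100)
-(-1)*J(-5*(-7 + 7)) = -(-1)*(-100) = -1*100 = -100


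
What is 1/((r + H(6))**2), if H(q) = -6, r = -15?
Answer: 1/441 ≈ 0.0022676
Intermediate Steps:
1/((r + H(6))**2) = 1/((-15 - 6)**2) = 1/((-21)**2) = 1/441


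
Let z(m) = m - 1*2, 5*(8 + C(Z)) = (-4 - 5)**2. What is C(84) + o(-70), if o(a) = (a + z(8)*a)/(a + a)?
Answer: 117/10 ≈ 11.700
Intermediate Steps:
C(Z) = 41/5 (C(Z) = -8 + (-4 - 5)**2/5 = -8 + (1/5)*(-9)**2 = -8 + (1/5)*81 = -8 + 81/5 = 41/5)
z(m) = -2 + m (z(m) = m - 2 = -2 + m)
o(a) = 7/2 (o(a) = (a + (-2 + 8)*a)/(a + a) = (a + 6*a)/((2*a)) = (7*a)*(1/(2*a)) = 7/2)
C(84) + o(-70) = 41/5 + 7/2 = 117/10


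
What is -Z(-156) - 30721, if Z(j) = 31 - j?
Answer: -30908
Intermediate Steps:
-Z(-156) - 30721 = -(31 - 1*(-156)) - 30721 = -(31 + 156) - 30721 = -1*187 - 30721 = -187 - 30721 = -30908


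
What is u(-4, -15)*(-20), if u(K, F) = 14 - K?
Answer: -360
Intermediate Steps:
u(-4, -15)*(-20) = (14 - 1*(-4))*(-20) = (14 + 4)*(-20) = 18*(-20) = -360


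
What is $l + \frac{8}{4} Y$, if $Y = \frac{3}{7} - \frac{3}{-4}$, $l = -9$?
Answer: $- \frac{93}{14} \approx -6.6429$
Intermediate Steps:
$Y = \frac{33}{28}$ ($Y = 3 \cdot \frac{1}{7} - - \frac{3}{4} = \frac{3}{7} + \frac{3}{4} = \frac{33}{28} \approx 1.1786$)
$l + \frac{8}{4} Y = -9 + \frac{8}{4} \cdot \frac{33}{28} = -9 + 8 \cdot \frac{1}{4} \cdot \frac{33}{28} = -9 + 2 \cdot \frac{33}{28} = -9 + \frac{33}{14} = - \frac{93}{14}$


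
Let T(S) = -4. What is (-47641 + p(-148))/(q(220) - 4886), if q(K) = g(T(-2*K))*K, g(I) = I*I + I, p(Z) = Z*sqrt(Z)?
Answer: 47641/2246 + 148*I*sqrt(37)/1123 ≈ 21.211 + 0.80165*I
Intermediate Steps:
p(Z) = Z**(3/2)
g(I) = I + I**2 (g(I) = I**2 + I = I + I**2)
q(K) = 12*K (q(K) = (-4*(1 - 4))*K = (-4*(-3))*K = 12*K)
(-47641 + p(-148))/(q(220) - 4886) = (-47641 + (-148)**(3/2))/(12*220 - 4886) = (-47641 - 296*I*sqrt(37))/(2640 - 4886) = (-47641 - 296*I*sqrt(37))/(-2246) = (-47641 - 296*I*sqrt(37))*(-1/2246) = 47641/2246 + 148*I*sqrt(37)/1123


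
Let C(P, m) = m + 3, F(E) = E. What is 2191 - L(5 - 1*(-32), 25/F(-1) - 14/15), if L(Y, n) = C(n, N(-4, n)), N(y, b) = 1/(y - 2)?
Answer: 13129/6 ≈ 2188.2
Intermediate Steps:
N(y, b) = 1/(-2 + y)
C(P, m) = 3 + m
L(Y, n) = 17/6 (L(Y, n) = 3 + 1/(-2 - 4) = 3 + 1/(-6) = 3 - ⅙ = 17/6)
2191 - L(5 - 1*(-32), 25/F(-1) - 14/15) = 2191 - 1*17/6 = 2191 - 17/6 = 13129/6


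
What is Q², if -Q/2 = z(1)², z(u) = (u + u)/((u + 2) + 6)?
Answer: 64/6561 ≈ 0.0097546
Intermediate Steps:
z(u) = 2*u/(8 + u) (z(u) = (2*u)/((2 + u) + 6) = (2*u)/(8 + u) = 2*u/(8 + u))
Q = -8/81 (Q = -2*4/(8 + 1)² = -2*(2*1/9)² = -2*(2*1*(⅑))² = -2*(2/9)² = -2*4/81 = -8/81 ≈ -0.098765)
Q² = (-8/81)² = 64/6561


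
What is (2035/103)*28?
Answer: 56980/103 ≈ 553.20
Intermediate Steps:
(2035/103)*28 = 56980/103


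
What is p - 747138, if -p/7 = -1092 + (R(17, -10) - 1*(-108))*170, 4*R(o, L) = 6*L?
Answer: -850164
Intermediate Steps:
R(o, L) = 3*L/2 (R(o, L) = (6*L)/4 = 3*L/2)
p = -103026 (p = -7*(-1092 + ((3/2)*(-10) - 1*(-108))*170) = -7*(-1092 + (-15 + 108)*170) = -7*(-1092 + 93*170) = -7*(-1092 + 15810) = -7*14718 = -103026)
p - 747138 = -103026 - 747138 = -850164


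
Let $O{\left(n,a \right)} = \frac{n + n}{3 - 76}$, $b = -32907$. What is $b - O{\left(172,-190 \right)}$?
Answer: $- \frac{2401867}{73} \approx -32902.0$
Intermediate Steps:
$O{\left(n,a \right)} = - \frac{2 n}{73}$ ($O{\left(n,a \right)} = \frac{2 n}{-73} = 2 n \left(- \frac{1}{73}\right) = - \frac{2 n}{73}$)
$b - O{\left(172,-190 \right)} = -32907 - \left(- \frac{2}{73}\right) 172 = -32907 - - \frac{344}{73} = -32907 + \frac{344}{73} = - \frac{2401867}{73}$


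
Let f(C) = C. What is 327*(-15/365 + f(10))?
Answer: 237729/73 ≈ 3256.6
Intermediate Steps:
327*(-15/365 + f(10)) = 327*(-15/365 + 10) = 327*(-15*1/365 + 10) = 327*(-3/73 + 10) = 327*(727/73) = 237729/73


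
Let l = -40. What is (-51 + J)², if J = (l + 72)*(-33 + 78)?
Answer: 1929321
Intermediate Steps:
J = 1440 (J = (-40 + 72)*(-33 + 78) = 32*45 = 1440)
(-51 + J)² = (-51 + 1440)² = 1389² = 1929321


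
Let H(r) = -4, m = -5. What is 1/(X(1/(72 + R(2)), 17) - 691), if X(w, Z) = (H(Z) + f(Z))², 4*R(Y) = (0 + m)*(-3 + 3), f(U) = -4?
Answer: -1/627 ≈ -0.0015949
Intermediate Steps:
R(Y) = 0 (R(Y) = ((0 - 5)*(-3 + 3))/4 = (-5*0)/4 = (¼)*0 = 0)
X(w, Z) = 64 (X(w, Z) = (-4 - 4)² = (-8)² = 64)
1/(X(1/(72 + R(2)), 17) - 691) = 1/(64 - 691) = 1/(-627) = -1/627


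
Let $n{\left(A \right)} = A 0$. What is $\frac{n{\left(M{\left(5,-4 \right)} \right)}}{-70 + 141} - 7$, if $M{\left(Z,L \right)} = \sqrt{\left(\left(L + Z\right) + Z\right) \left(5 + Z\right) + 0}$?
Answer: $-7$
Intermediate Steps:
$M{\left(Z,L \right)} = \sqrt{\left(5 + Z\right) \left(L + 2 Z\right)}$ ($M{\left(Z,L \right)} = \sqrt{\left(L + 2 Z\right) \left(5 + Z\right) + 0} = \sqrt{\left(5 + Z\right) \left(L + 2 Z\right) + 0} = \sqrt{\left(5 + Z\right) \left(L + 2 Z\right)}$)
$n{\left(A \right)} = 0$
$\frac{n{\left(M{\left(5,-4 \right)} \right)}}{-70 + 141} - 7 = \frac{0}{-70 + 141} - 7 = \frac{0}{71} - 7 = 0 \cdot \frac{1}{71} - 7 = 0 - 7 = -7$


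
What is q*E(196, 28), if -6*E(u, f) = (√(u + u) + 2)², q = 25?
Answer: -1650 - 700*√2/3 ≈ -1980.0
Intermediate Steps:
E(u, f) = -(2 + √2*√u)²/6 (E(u, f) = -(√(u + u) + 2)²/6 = -(√(2*u) + 2)²/6 = -(√2*√u + 2)²/6 = -(2 + √2*√u)²/6)
q*E(196, 28) = 25*(-(2 + √2*√196)²/6) = 25*(-(2 + √2*14)²/6) = 25*(-(2 + 14*√2)²/6) = -25*(2 + 14*√2)²/6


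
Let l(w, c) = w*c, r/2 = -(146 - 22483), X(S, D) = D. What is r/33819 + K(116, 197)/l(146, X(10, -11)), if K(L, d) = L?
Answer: 33911720/27156657 ≈ 1.2487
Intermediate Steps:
r = 44674 (r = 2*(-(146 - 22483)) = 2*(-1*(-22337)) = 2*22337 = 44674)
l(w, c) = c*w
r/33819 + K(116, 197)/l(146, X(10, -11)) = 44674/33819 + 116/((-11*146)) = 44674*(1/33819) + 116/(-1606) = 44674/33819 + 116*(-1/1606) = 44674/33819 - 58/803 = 33911720/27156657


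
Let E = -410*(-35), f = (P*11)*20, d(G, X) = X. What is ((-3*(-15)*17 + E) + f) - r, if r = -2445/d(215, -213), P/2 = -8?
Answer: 822430/71 ≈ 11584.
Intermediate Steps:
P = -16 (P = 2*(-8) = -16)
f = -3520 (f = -16*11*20 = -176*20 = -3520)
r = 815/71 (r = -2445/(-213) = -2445*(-1/213) = 815/71 ≈ 11.479)
E = 14350
((-3*(-15)*17 + E) + f) - r = ((-3*(-15)*17 + 14350) - 3520) - 1*815/71 = ((45*17 + 14350) - 3520) - 815/71 = ((765 + 14350) - 3520) - 815/71 = (15115 - 3520) - 815/71 = 11595 - 815/71 = 822430/71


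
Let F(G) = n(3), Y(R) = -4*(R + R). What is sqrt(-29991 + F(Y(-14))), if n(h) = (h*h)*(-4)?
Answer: I*sqrt(30027) ≈ 173.28*I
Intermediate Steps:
n(h) = -4*h**2 (n(h) = h**2*(-4) = -4*h**2)
Y(R) = -8*R
F(G) = -36 (F(G) = -4*3**2 = -4*9 = -36)
sqrt(-29991 + F(Y(-14))) = sqrt(-29991 - 36) = sqrt(-30027) = I*sqrt(30027)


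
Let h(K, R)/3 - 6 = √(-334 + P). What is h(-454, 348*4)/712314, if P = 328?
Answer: 1/39573 + I*√6/237438 ≈ 2.527e-5 + 1.0316e-5*I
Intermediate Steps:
h(K, R) = 18 + 3*I*√6 (h(K, R) = 18 + 3*√(-334 + 328) = 18 + 3*√(-6) = 18 + 3*(I*√6) = 18 + 3*I*√6)
h(-454, 348*4)/712314 = (18 + 3*I*√6)/712314 = (18 + 3*I*√6)*(1/712314) = 1/39573 + I*√6/237438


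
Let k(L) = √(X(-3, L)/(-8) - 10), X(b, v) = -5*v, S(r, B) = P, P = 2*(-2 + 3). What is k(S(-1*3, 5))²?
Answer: -35/4 ≈ -8.7500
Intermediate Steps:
P = 2 (P = 2*1 = 2)
S(r, B) = 2
k(L) = √(-10 + 5*L/8) (k(L) = √(-5*L/(-8) - 10) = √(-5*L*(-⅛) - 10) = √(5*L/8 - 10) = √(-10 + 5*L/8))
k(S(-1*3, 5))² = (√(-160 + 10*2)/4)² = (√(-160 + 20)/4)² = (√(-140)/4)² = ((2*I*√35)/4)² = (I*√35/2)² = -35/4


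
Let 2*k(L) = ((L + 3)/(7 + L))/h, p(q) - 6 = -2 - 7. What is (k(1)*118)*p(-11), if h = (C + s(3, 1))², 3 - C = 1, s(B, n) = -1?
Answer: -177/2 ≈ -88.500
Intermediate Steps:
p(q) = -3 (p(q) = 6 + (-2 - 7) = 6 - 9 = -3)
C = 2 (C = 3 - 1*1 = 3 - 1 = 2)
h = 1 (h = (2 - 1)² = 1² = 1)
k(L) = (3 + L)/(2*(7 + L)) (k(L) = (((L + 3)/(7 + L))/1)/2 = (((3 + L)/(7 + L))*1)/2 = ((3 + L)/(7 + L))/2 = (3 + L)/(2*(7 + L)))
(k(1)*118)*p(-11) = (((3 + 1)/(2*(7 + 1)))*118)*(-3) = (((½)*4/8)*118)*(-3) = (((½)*(⅛)*4)*118)*(-3) = ((¼)*118)*(-3) = (59/2)*(-3) = -177/2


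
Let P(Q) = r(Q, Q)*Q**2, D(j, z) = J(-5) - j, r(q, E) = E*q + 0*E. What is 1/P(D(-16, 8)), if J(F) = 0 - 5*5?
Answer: 1/6561 ≈ 0.00015242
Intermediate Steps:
J(F) = -25 (J(F) = 0 - 25 = -25)
r(q, E) = E*q (r(q, E) = E*q + 0 = E*q)
D(j, z) = -25 - j
P(Q) = Q**4 (P(Q) = (Q*Q)*Q**2 = Q**2*Q**2 = Q**4)
1/P(D(-16, 8)) = 1/((-25 - 1*(-16))**4) = 1/((-25 + 16)**4) = 1/((-9)**4) = 1/6561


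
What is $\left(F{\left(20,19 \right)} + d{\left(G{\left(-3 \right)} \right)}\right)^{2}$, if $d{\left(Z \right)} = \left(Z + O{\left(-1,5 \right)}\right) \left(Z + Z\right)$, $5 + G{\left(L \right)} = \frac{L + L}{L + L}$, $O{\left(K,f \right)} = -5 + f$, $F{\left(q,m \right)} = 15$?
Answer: $2209$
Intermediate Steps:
$G{\left(L \right)} = -4$ ($G{\left(L \right)} = -5 + \frac{L + L}{L + L} = -5 + \frac{2 L}{2 L} = -5 + 2 L \frac{1}{2 L} = -5 + 1 = -4$)
$d{\left(Z \right)} = 2 Z^{2}$ ($d{\left(Z \right)} = \left(Z + \left(-5 + 5\right)\right) \left(Z + Z\right) = \left(Z + 0\right) 2 Z = Z 2 Z = 2 Z^{2}$)
$\left(F{\left(20,19 \right)} + d{\left(G{\left(-3 \right)} \right)}\right)^{2} = \left(15 + 2 \left(-4\right)^{2}\right)^{2} = \left(15 + 2 \cdot 16\right)^{2} = \left(15 + 32\right)^{2} = 47^{2} = 2209$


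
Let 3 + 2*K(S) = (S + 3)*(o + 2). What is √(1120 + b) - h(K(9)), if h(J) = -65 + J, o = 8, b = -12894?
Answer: 13/2 + 29*I*√14 ≈ 6.5 + 108.51*I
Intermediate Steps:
K(S) = 27/2 + 5*S (K(S) = -3/2 + ((S + 3)*(8 + 2))/2 = -3/2 + ((3 + S)*10)/2 = -3/2 + (30 + 10*S)/2 = -3/2 + (15 + 5*S) = 27/2 + 5*S)
√(1120 + b) - h(K(9)) = √(1120 - 12894) - (-65 + (27/2 + 5*9)) = √(-11774) - (-65 + (27/2 + 45)) = 29*I*√14 - (-65 + 117/2) = 29*I*√14 - 1*(-13/2) = 29*I*√14 + 13/2 = 13/2 + 29*I*√14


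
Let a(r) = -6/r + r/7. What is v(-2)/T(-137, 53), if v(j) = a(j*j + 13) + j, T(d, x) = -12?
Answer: -3/476 ≈ -0.0063025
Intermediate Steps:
a(r) = -6/r + r/7 (a(r) = -6/r + r*(⅐) = -6/r + r/7)
v(j) = 13/7 + j - 6/(13 + j²) + j²/7 (v(j) = (-6/(j*j + 13) + (j*j + 13)/7) + j = (-6/(j² + 13) + (j² + 13)/7) + j = (-6/(13 + j²) + (13 + j²)/7) + j = (-6/(13 + j²) + (13/7 + j²/7)) + j = (13/7 - 6/(13 + j²) + j²/7) + j = 13/7 + j - 6/(13 + j²) + j²/7)
v(-2)/T(-137, 53) = ((-42 + (13 + (-2)²)*(13 + (-2)² + 7*(-2)))/(7*(13 + (-2)²)))/(-12) = ((-42 + (13 + 4)*(13 + 4 - 14))/(7*(13 + 4)))*(-1/12) = ((⅐)*(-42 + 17*3)/17)*(-1/12) = ((⅐)*(1/17)*(-42 + 51))*(-1/12) = ((⅐)*(1/17)*9)*(-1/12) = (9/119)*(-1/12) = -3/476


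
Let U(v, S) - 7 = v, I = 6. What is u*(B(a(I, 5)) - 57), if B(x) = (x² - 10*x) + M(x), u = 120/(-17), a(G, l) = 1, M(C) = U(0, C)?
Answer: 7080/17 ≈ 416.47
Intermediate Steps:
U(v, S) = 7 + v
M(C) = 7 (M(C) = 7 + 0 = 7)
u = -120/17 (u = 120*(-1/17) = -120/17 ≈ -7.0588)
B(x) = 7 + x² - 10*x (B(x) = (x² - 10*x) + 7 = 7 + x² - 10*x)
u*(B(a(I, 5)) - 57) = -120*((7 + 1² - 10*1) - 57)/17 = -120*((7 + 1 - 10) - 57)/17 = -120*(-2 - 57)/17 = -120/17*(-59) = 7080/17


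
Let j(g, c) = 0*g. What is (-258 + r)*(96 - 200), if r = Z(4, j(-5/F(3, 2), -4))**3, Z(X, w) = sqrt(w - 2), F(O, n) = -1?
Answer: 26832 + 208*I*sqrt(2) ≈ 26832.0 + 294.16*I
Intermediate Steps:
j(g, c) = 0
Z(X, w) = sqrt(-2 + w)
r = -2*I*sqrt(2) (r = (sqrt(-2 + 0))**3 = (sqrt(-2))**3 = (I*sqrt(2))**3 = -2*I*sqrt(2) ≈ -2.8284*I)
(-258 + r)*(96 - 200) = (-258 - 2*I*sqrt(2))*(96 - 200) = (-258 - 2*I*sqrt(2))*(-104) = 26832 + 208*I*sqrt(2)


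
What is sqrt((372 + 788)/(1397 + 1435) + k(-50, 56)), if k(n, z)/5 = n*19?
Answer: I*sqrt(595199670)/354 ≈ 68.917*I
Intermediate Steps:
k(n, z) = 95*n (k(n, z) = 5*(n*19) = 5*(19*n) = 95*n)
sqrt((372 + 788)/(1397 + 1435) + k(-50, 56)) = sqrt((372 + 788)/(1397 + 1435) + 95*(-50)) = sqrt(1160/2832 - 4750) = sqrt(1160*(1/2832) - 4750) = sqrt(145/354 - 4750) = sqrt(-1681355/354) = I*sqrt(595199670)/354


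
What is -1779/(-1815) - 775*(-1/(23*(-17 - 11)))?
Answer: -86983/389620 ≈ -0.22325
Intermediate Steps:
-1779/(-1815) - 775*(-1/(23*(-17 - 11))) = -1779*(-1/1815) - 775/((-28*(-23))) = 593/605 - 775/644 = -86983/389620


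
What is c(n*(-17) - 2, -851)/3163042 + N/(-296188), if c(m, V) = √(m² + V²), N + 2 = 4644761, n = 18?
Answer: -4644759/296188 + √819065/3163042 ≈ -15.682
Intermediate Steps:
N = 4644759 (N = -2 + 4644761 = 4644759)
c(m, V) = √(V² + m²)
c(n*(-17) - 2, -851)/3163042 + N/(-296188) = √((-851)² + (18*(-17) - 2)²)/3163042 + 4644759/(-296188) = √(724201 + (-306 - 2)²)*(1/3163042) + 4644759*(-1/296188) = √(724201 + (-308)²)*(1/3163042) - 4644759/296188 = √(724201 + 94864)*(1/3163042) - 4644759/296188 = √819065*(1/3163042) - 4644759/296188 = √819065/3163042 - 4644759/296188 = -4644759/296188 + √819065/3163042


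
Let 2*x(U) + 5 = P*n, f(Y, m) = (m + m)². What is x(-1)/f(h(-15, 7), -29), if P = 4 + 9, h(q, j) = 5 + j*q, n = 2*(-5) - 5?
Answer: -25/841 ≈ -0.029727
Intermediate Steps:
n = -15 (n = -10 - 5 = -15)
P = 13
f(Y, m) = 4*m² (f(Y, m) = (2*m)² = 4*m²)
x(U) = -100 (x(U) = -5/2 + (13*(-15))/2 = -5/2 + (½)*(-195) = -5/2 - 195/2 = -100)
x(-1)/f(h(-15, 7), -29) = -100/(4*(-29)²) = -100/(4*841) = -100/3364 = -100*1/3364 = -25/841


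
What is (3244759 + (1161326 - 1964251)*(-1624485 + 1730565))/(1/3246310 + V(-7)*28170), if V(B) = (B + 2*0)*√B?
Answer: -276491596398450710/2868453362287164310470001 - 176993294270455949662511919000*I*√7/2868453362287164310470001 ≈ -9.6391e-8 - 1.6325e+5*I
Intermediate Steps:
V(B) = B^(3/2) (V(B) = (B + 0)*√B = B*√B = B^(3/2))
(3244759 + (1161326 - 1964251)*(-1624485 + 1730565))/(1/3246310 + V(-7)*28170) = (3244759 + (1161326 - 1964251)*(-1624485 + 1730565))/(1/3246310 + (-7)^(3/2)*28170) = (3244759 - 802925*106080)/(1/3246310 - 7*I*√7*28170) = (3244759 - 85174284000)/(1/3246310 - 197190*I*√7) = -85171039241/(1/3246310 - 197190*I*√7)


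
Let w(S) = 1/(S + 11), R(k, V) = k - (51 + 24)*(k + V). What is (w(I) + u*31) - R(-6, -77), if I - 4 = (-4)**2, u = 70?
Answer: -125518/31 ≈ -4049.0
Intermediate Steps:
I = 20 (I = 4 + (-4)**2 = 4 + 16 = 20)
R(k, V) = -75*V - 74*k (R(k, V) = k - 75*(V + k) = k - (75*V + 75*k) = k + (-75*V - 75*k) = -75*V - 74*k)
w(S) = 1/(11 + S)
(w(I) + u*31) - R(-6, -77) = (1/(11 + 20) + 70*31) - (-75*(-77) - 74*(-6)) = (1/31 + 2170) - (5775 + 444) = (1/31 + 2170) - 1*6219 = 67271/31 - 6219 = -125518/31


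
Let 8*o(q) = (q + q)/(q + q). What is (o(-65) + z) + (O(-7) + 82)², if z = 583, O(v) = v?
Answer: 49665/8 ≈ 6208.1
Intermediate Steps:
o(q) = ⅛ (o(q) = ((q + q)/(q + q))/8 = ((2*q)/((2*q)))/8 = ((2*q)*(1/(2*q)))/8 = (⅛)*1 = ⅛)
(o(-65) + z) + (O(-7) + 82)² = (⅛ + 583) + (-7 + 82)² = 4665/8 + 75² = 4665/8 + 5625 = 49665/8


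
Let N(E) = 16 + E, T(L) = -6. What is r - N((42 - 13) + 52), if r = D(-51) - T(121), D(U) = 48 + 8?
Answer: -35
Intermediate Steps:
D(U) = 56
r = 62 (r = 56 - 1*(-6) = 56 + 6 = 62)
r - N((42 - 13) + 52) = 62 - (16 + ((42 - 13) + 52)) = 62 - (16 + (29 + 52)) = 62 - (16 + 81) = 62 - 1*97 = 62 - 97 = -35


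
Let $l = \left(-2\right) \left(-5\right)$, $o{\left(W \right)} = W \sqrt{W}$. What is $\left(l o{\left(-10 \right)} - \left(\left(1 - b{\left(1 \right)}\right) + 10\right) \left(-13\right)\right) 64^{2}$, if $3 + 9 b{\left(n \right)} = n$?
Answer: $\frac{5378048}{9} - 409600 i \sqrt{10} \approx 5.9756 \cdot 10^{5} - 1.2953 \cdot 10^{6} i$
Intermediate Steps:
$b{\left(n \right)} = - \frac{1}{3} + \frac{n}{9}$
$o{\left(W \right)} = W^{\frac{3}{2}}$
$l = 10$
$\left(l o{\left(-10 \right)} - \left(\left(1 - b{\left(1 \right)}\right) + 10\right) \left(-13\right)\right) 64^{2} = \left(10 \left(-10\right)^{\frac{3}{2}} - \left(\left(1 - \left(- \frac{1}{3} + \frac{1}{9} \cdot 1\right)\right) + 10\right) \left(-13\right)\right) 64^{2} = \left(10 \left(- 10 i \sqrt{10}\right) - \left(\left(1 - \left(- \frac{1}{3} + \frac{1}{9}\right)\right) + 10\right) \left(-13\right)\right) 4096 = \left(- 100 i \sqrt{10} - \left(\left(1 - - \frac{2}{9}\right) + 10\right) \left(-13\right)\right) 4096 = \left(- 100 i \sqrt{10} - \left(\left(1 + \frac{2}{9}\right) + 10\right) \left(-13\right)\right) 4096 = \left(- 100 i \sqrt{10} - \left(\frac{11}{9} + 10\right) \left(-13\right)\right) 4096 = \left(- 100 i \sqrt{10} - \frac{101}{9} \left(-13\right)\right) 4096 = \left(- 100 i \sqrt{10} - - \frac{1313}{9}\right) 4096 = \left(- 100 i \sqrt{10} + \frac{1313}{9}\right) 4096 = \left(\frac{1313}{9} - 100 i \sqrt{10}\right) 4096 = \frac{5378048}{9} - 409600 i \sqrt{10}$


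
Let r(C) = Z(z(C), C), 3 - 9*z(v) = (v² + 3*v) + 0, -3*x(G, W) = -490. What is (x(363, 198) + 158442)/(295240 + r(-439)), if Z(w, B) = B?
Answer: 475816/884403 ≈ 0.53801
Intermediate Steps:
x(G, W) = 490/3 (x(G, W) = -⅓*(-490) = 490/3)
z(v) = ⅓ - v/3 - v²/9 (z(v) = ⅓ - ((v² + 3*v) + 0)/9 = ⅓ - (v² + 3*v)/9 = ⅓ + (-v/3 - v²/9) = ⅓ - v/3 - v²/9)
r(C) = C
(x(363, 198) + 158442)/(295240 + r(-439)) = (490/3 + 158442)/(295240 - 439) = (475816/3)/294801 = (475816/3)*(1/294801) = 475816/884403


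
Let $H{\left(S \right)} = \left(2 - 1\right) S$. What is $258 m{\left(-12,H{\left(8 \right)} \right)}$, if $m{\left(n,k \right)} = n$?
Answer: $-3096$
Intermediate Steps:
$H{\left(S \right)} = S$ ($H{\left(S \right)} = 1 S = S$)
$258 m{\left(-12,H{\left(8 \right)} \right)} = 258 \left(-12\right) = -3096$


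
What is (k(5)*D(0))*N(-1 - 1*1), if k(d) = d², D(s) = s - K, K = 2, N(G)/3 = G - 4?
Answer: 900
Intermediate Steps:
N(G) = -12 + 3*G (N(G) = 3*(G - 4) = 3*(-4 + G) = -12 + 3*G)
D(s) = -2 + s (D(s) = s - 1*2 = s - 2 = -2 + s)
(k(5)*D(0))*N(-1 - 1*1) = (5²*(-2 + 0))*(-12 + 3*(-1 - 1*1)) = (25*(-2))*(-12 + 3*(-1 - 1)) = -50*(-12 + 3*(-2)) = -50*(-12 - 6) = -50*(-18) = 900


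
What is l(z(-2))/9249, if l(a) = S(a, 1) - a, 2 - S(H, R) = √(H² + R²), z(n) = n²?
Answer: -2/9249 - √17/9249 ≈ -0.00066203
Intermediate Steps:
S(H, R) = 2 - √(H² + R²)
l(a) = 2 - a - √(1 + a²) (l(a) = (2 - √(a² + 1²)) - a = (2 - √(a² + 1)) - a = (2 - √(1 + a²)) - a = 2 - a - √(1 + a²))
l(z(-2))/9249 = (2 - 1*(-2)² - √(1 + ((-2)²)²))/9249 = (2 - 1*4 - √(1 + 4²))*(1/9249) = (2 - 4 - √(1 + 16))*(1/9249) = (2 - 4 - √17)*(1/9249) = (-2 - √17)*(1/9249) = -2/9249 - √17/9249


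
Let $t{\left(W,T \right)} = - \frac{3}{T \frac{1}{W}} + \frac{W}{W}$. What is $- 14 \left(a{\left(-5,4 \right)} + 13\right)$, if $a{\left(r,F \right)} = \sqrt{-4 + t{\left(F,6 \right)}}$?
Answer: $-182 - 14 i \sqrt{5} \approx -182.0 - 31.305 i$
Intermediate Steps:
$t{\left(W,T \right)} = 1 - \frac{3 W}{T}$ ($t{\left(W,T \right)} = - 3 \frac{W}{T} + 1 = - \frac{3 W}{T} + 1 = 1 - \frac{3 W}{T}$)
$a{\left(r,F \right)} = \sqrt{-3 - \frac{F}{2}}$ ($a{\left(r,F \right)} = \sqrt{-4 + \frac{6 - 3 F}{6}} = \sqrt{-4 - \left(-1 + \frac{F}{2}\right)} = \sqrt{-3 - \frac{F}{2}}$)
$- 14 \left(a{\left(-5,4 \right)} + 13\right) = - 14 \left(\frac{\sqrt{-12 - 8}}{2} + 13\right) = - 14 \left(\frac{\sqrt{-20}}{2} + 13\right) = - 14 \left(\frac{2 i \sqrt{5}}{2} + 13\right) = - 14 \left(i \sqrt{5} + 13\right) = - 14 \left(13 + i \sqrt{5}\right) = -182 - 14 i \sqrt{5}$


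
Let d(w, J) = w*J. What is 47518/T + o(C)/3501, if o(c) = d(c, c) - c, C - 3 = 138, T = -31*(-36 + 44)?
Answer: -26910833/144708 ≈ -185.97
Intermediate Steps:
d(w, J) = J*w
T = -248 (T = -31*8 = -248)
C = 141 (C = 3 + 138 = 141)
o(c) = c² - c (o(c) = c*c - c = c² - c)
47518/T + o(C)/3501 = 47518/(-248) + (141*(-1 + 141))/3501 = 47518*(-1/248) + (141*140)*(1/3501) = -23759/124 + 19740*(1/3501) = -23759/124 + 6580/1167 = -26910833/144708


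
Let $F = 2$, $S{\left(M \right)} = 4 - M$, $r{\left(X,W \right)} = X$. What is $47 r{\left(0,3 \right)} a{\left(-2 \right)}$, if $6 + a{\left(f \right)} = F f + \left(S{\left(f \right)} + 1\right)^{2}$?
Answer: $0$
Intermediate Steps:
$a{\left(f \right)} = -6 + \left(5 - f\right)^{2} + 2 f$ ($a{\left(f \right)} = -6 + \left(2 f + \left(\left(4 - f\right) + 1\right)^{2}\right) = -6 + \left(2 f + \left(5 - f\right)^{2}\right) = -6 + \left(\left(5 - f\right)^{2} + 2 f\right) = -6 + \left(5 - f\right)^{2} + 2 f$)
$47 r{\left(0,3 \right)} a{\left(-2 \right)} = 47 \cdot 0 \left(19 + \left(-2\right)^{2} - -16\right) = 0 \left(19 + 4 + 16\right) = 0 \cdot 39 = 0$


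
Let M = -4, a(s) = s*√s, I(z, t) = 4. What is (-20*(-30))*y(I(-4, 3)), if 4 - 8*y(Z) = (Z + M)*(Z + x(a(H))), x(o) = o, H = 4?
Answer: 300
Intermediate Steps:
a(s) = s^(3/2)
y(Z) = ½ - (-4 + Z)*(8 + Z)/8 (y(Z) = ½ - (Z - 4)*(Z + 4^(3/2))/8 = ½ - (-4 + Z)*(Z + 8)/8 = ½ - (-4 + Z)*(8 + Z)/8)
(-20*(-30))*y(I(-4, 3)) = (-20*(-30))*(9/2 - ½*4 - ⅛*4²) = 600*(9/2 - 2 - ⅛*16) = 600*(9/2 - 2 - 2) = 600*(½) = 300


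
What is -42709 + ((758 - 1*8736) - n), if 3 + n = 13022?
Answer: -63706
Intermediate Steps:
n = 13019 (n = -3 + 13022 = 13019)
-42709 + ((758 - 1*8736) - n) = -42709 + ((758 - 1*8736) - 1*13019) = -42709 + ((758 - 8736) - 13019) = -42709 + (-7978 - 13019) = -42709 - 20997 = -63706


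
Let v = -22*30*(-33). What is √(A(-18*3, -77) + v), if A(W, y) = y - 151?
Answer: 4*√1347 ≈ 146.81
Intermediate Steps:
v = 21780 (v = -660*(-33) = 21780)
A(W, y) = -151 + y
√(A(-18*3, -77) + v) = √((-151 - 77) + 21780) = √(-228 + 21780) = √21552 = 4*√1347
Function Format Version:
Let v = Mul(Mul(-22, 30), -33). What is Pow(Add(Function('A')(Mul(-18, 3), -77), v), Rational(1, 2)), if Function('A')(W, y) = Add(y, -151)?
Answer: Mul(4, Pow(1347, Rational(1, 2))) ≈ 146.81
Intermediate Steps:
v = 21780 (v = Mul(-660, -33) = 21780)
Function('A')(W, y) = Add(-151, y)
Pow(Add(Function('A')(Mul(-18, 3), -77), v), Rational(1, 2)) = Pow(Add(Add(-151, -77), 21780), Rational(1, 2)) = Pow(Add(-228, 21780), Rational(1, 2)) = Pow(21552, Rational(1, 2)) = Mul(4, Pow(1347, Rational(1, 2)))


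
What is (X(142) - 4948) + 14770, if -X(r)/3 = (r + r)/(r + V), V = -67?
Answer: 245266/25 ≈ 9810.6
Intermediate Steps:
X(r) = -6*r/(-67 + r) (X(r) = -3*(r + r)/(r - 67) = -3*2*r/(-67 + r) = -6*r/(-67 + r))
(X(142) - 4948) + 14770 = (-6*142/(-67 + 142) - 4948) + 14770 = (-6*142/75 - 4948) + 14770 = (-6*142*1/75 - 4948) + 14770 = (-284/25 - 4948) + 14770 = -123984/25 + 14770 = 245266/25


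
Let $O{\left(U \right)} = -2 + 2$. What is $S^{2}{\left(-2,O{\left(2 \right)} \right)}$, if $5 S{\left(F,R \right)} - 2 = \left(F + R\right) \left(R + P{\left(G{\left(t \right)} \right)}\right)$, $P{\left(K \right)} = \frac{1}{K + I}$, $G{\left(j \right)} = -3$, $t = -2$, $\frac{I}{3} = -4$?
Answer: $\frac{1024}{5625} \approx 0.18204$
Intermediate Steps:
$I = -12$ ($I = 3 \left(-4\right) = -12$)
$O{\left(U \right)} = 0$
$P{\left(K \right)} = \frac{1}{-12 + K}$ ($P{\left(K \right)} = \frac{1}{K - 12} = \frac{1}{-12 + K}$)
$S{\left(F,R \right)} = \frac{2}{5} + \frac{\left(- \frac{1}{15} + R\right) \left(F + R\right)}{5}$ ($S{\left(F,R \right)} = \frac{2}{5} + \frac{\left(F + R\right) \left(R + \frac{1}{-12 - 3}\right)}{5} = \frac{2}{5} + \frac{\left(F + R\right) \left(R + \frac{1}{-15}\right)}{5} = \frac{2}{5} + \frac{\left(F + R\right) \left(R - \frac{1}{15}\right)}{5} = \frac{2}{5} + \frac{\left(F + R\right) \left(- \frac{1}{15} + R\right)}{5} = \frac{2}{5} + \frac{\left(- \frac{1}{15} + R\right) \left(F + R\right)}{5}$)
$S^{2}{\left(-2,O{\left(2 \right)} \right)} = \left(\frac{2}{5} - - \frac{2}{75} - 0 + \frac{0^{2}}{5} + \frac{1}{5} \left(-2\right) 0\right)^{2} = \left(\frac{2}{5} + \frac{2}{75} + 0 + \frac{1}{5} \cdot 0 + 0\right)^{2} = \left(\frac{2}{5} + \frac{2}{75} + 0 + 0 + 0\right)^{2} = \left(\frac{32}{75}\right)^{2} = \frac{1024}{5625}$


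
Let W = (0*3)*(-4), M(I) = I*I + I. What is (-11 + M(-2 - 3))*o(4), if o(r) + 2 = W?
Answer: -18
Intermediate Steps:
M(I) = I + I² (M(I) = I² + I = I + I²)
W = 0 (W = 0*(-4) = 0)
o(r) = -2 (o(r) = -2 + 0 = -2)
(-11 + M(-2 - 3))*o(4) = (-11 + (-2 - 3)*(1 + (-2 - 3)))*(-2) = (-11 - 5*(1 - 5))*(-2) = (-11 - 5*(-4))*(-2) = (-11 + 20)*(-2) = 9*(-2) = -18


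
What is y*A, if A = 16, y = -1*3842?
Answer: -61472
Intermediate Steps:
y = -3842
y*A = -3842*16 = -61472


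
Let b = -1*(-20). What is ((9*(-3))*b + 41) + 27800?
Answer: 27301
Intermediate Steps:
b = 20
((9*(-3))*b + 41) + 27800 = ((9*(-3))*20 + 41) + 27800 = (-27*20 + 41) + 27800 = (-540 + 41) + 27800 = -499 + 27800 = 27301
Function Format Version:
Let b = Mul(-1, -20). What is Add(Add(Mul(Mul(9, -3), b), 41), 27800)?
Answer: 27301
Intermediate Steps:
b = 20
Add(Add(Mul(Mul(9, -3), b), 41), 27800) = Add(Add(Mul(Mul(9, -3), 20), 41), 27800) = Add(Add(Mul(-27, 20), 41), 27800) = Add(Add(-540, 41), 27800) = Add(-499, 27800) = 27301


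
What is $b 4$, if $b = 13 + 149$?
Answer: $648$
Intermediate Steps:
$b = 162$
$b 4 = 162 \cdot 4 = 648$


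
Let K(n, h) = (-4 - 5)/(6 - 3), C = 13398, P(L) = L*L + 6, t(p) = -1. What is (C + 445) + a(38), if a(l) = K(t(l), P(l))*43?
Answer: 13714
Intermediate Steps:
P(L) = 6 + L² (P(L) = L² + 6 = 6 + L²)
K(n, h) = -3 (K(n, h) = -9/3 = -9*⅓ = -3)
a(l) = -129 (a(l) = -3*43 = -129)
(C + 445) + a(38) = (13398 + 445) - 129 = 13843 - 129 = 13714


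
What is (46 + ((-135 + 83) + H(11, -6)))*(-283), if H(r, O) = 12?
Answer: -1698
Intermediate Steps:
(46 + ((-135 + 83) + H(11, -6)))*(-283) = (46 + ((-135 + 83) + 12))*(-283) = (46 + (-52 + 12))*(-283) = (46 - 40)*(-283) = 6*(-283) = -1698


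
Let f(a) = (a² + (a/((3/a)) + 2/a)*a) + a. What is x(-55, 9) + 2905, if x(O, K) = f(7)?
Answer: 9232/3 ≈ 3077.3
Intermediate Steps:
f(a) = a + a² + a*(2/a + a²/3) (f(a) = (a² + (a*(a/3) + 2/a)*a) + a = (a² + (a²/3 + 2/a)*a) + a = (a² + (2/a + a²/3)*a) + a = (a² + a*(2/a + a²/3)) + a = a + a² + a*(2/a + a²/3))
x(O, K) = 517/3 (x(O, K) = 2 + 7 + 7² + (⅓)*7³ = 2 + 7 + 49 + (⅓)*343 = 2 + 7 + 49 + 343/3 = 517/3)
x(-55, 9) + 2905 = 517/3 + 2905 = 9232/3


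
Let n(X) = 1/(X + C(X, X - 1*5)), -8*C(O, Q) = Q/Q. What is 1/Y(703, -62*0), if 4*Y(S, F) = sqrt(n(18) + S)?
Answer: 4*sqrt(14376791)/100537 ≈ 0.15086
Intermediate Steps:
C(O, Q) = -1/8 (C(O, Q) = -Q/(8*Q) = -1/8*1 = -1/8)
n(X) = 1/(-1/8 + X) (n(X) = 1/(X - 1/8) = 1/(-1/8 + X))
Y(S, F) = sqrt(8/143 + S)/4 (Y(S, F) = sqrt(8/(-1 + 8*18) + S)/4 = sqrt(8/(-1 + 144) + S)/4 = sqrt(8/143 + S)/4)
1/Y(703, -62*0) = 1/(sqrt(1144 + 20449*703)/572) = 1/(sqrt(1144 + 14375647)/572) = 1/(sqrt(14376791)/572) = 4*sqrt(14376791)/100537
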